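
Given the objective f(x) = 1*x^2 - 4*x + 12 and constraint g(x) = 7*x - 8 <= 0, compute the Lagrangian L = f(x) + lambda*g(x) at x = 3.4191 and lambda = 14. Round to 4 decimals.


Step 1: Evaluate f(x).
f(3.4191) = 1*3.4191^2 - 4*3.4191 + 12 = 10.0138
Step 2: Evaluate g(x).
g(3.4191) = 7*3.4191 - 8 = 15.9337
Step 3: Compute Lagrangian.
L = 10.0138 + 14*15.9337 = 233.0856


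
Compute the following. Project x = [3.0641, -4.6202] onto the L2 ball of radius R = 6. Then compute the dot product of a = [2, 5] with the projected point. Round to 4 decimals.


Step 1: Compute ||x|| (intermediates to 6 decimals).
||x|| = sqrt(3.0641^2 + (-4.6202)^2) = 5.543912
Step 2: Project.
Since ||x|| <= R, proj = x (no scaling needed).
proj(x) = [3.0641, -4.6202]
Step 3: Dot product.
a^T * proj(x) = 2*3.0641 + 5*(-4.6202) = -16.9728


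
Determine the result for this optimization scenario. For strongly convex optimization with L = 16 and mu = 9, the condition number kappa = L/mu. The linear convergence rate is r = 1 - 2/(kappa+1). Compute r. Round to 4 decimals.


Step 1: Compute the condition number.
kappa = L/mu = 16/9 = 1.7778
Step 2: Compute the convergence rate.
r = 1 - 2/(kappa + 1) = 1 - 2*mu/(L + mu) = (L - mu)/(L + mu) = 7/25 = 0.28


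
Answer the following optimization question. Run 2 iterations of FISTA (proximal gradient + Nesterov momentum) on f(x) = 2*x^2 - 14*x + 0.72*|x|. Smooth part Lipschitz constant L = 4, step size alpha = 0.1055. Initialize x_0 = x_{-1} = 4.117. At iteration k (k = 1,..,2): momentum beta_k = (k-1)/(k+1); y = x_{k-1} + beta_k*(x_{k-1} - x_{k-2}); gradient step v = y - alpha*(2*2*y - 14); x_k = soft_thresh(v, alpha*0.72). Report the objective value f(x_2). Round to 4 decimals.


FISTA on f(x) = 2*x^2 - 14*x + 0.72*|x|
L = 4, alpha = 0.1055
Iteration 1: beta = 0.0, y = 4.117 + 0.0*(4.117 - 4.117) = 4.117
  grad(y) = 2.468, v = y - alpha*grad = 3.8566
  prox(v) = soft_thresh(3.8566, 0.076) = 3.7807
Iteration 2: beta = 0.3333, y = 3.7807 + 0.3333*(3.7807 - 4.117) = 3.6686
  grad(y) = 0.6742, v = y - alpha*grad = 3.5974
  prox(v) = soft_thresh(3.5974, 0.076) = 3.5215
f(x_2) = 2*3.5215^2 - 14*3.5215 + 0.72*|3.5215| = -21.9636


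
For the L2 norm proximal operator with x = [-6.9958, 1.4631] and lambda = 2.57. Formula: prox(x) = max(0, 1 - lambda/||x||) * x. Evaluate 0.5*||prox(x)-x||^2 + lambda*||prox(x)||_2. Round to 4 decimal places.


Step 1: Compute ||x||.
||x|| = 7.1472
Step 2: Compute scaling factor.
scale = max(0, 1 - 2.57/7.1472) = 0.6404
Step 3: prox(x) = [-4.4802, 0.937]
||prox(x)|| = 4.5772
Step 4: Proximal objective.
0.5*||prox-x||^2 = 3.3025
lambda*||prox|| = 11.7634
Total = 15.0657


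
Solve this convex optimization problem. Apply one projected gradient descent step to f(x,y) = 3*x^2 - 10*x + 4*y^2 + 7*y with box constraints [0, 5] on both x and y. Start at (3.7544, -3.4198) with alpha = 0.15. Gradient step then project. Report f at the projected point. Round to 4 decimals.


Step 1: Compute gradient at (3.7544, -3.4198).
grad_x = 2*3*3.7544 - 10 = 12.5264
grad_y = 2*4*-3.4198 + 7 = -20.3584
Step 2: Gradient step.
x_raw = 3.7544 - 0.15*12.5264 = 1.8754
y_raw = -3.4198 - 0.15*-20.3584 = -0.366
Step 3: Project onto [0, 5].
x_proj = clip(1.8754) = 1.8754
y_proj = clip(-0.366) = 0.0
Step 4: Evaluate f.
f(1.8754, 0.0) = -8.2026


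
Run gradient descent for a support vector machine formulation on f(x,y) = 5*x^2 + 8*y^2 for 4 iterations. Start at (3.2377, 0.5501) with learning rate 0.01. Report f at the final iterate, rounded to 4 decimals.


Gradient descent on f(x,y) = 5*x^2 + 8*y^2.
Starting point: (3.2377, 0.5501), alpha = 0.01
Step 1: grad_x = 2*5*3.2377 = 32.377, grad_y = 2*8*0.5501 = 8.8016
  x_1 = 3.2377 - 0.01*32.377 = 2.9139
  y_1 = 0.5501 - 0.01*8.8016 = 0.4621
Step 2: grad_x = 2*5*2.9139 = 29.1393, grad_y = 2*8*0.4621 = 7.3933
  x_2 = 2.9139 - 0.01*29.1393 = 2.6225
  y_2 = 0.4621 - 0.01*7.3933 = 0.3882
Step 3: grad_x = 2*5*2.6225 = 26.2254, grad_y = 2*8*0.3882 = 6.2104
  x_3 = 2.6225 - 0.01*26.2254 = 2.3603
  y_3 = 0.3882 - 0.01*6.2104 = 0.326
Step 4: grad_x = 2*5*2.3603 = 23.6028, grad_y = 2*8*0.326 = 5.2167
  x_4 = 2.3603 - 0.01*23.6028 = 2.1243
  y_4 = 0.326 - 0.01*5.2167 = 0.2739
f(2.1243, 0.2739) = 5*2.1243^2 + 8*0.2739^2 = 23.1624


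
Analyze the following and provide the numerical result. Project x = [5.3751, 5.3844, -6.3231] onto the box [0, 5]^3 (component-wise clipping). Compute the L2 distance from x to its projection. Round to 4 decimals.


Project each component onto [0, 5].
clip(5.3751) = 5.0, clip(5.3844) = 5.0, clip(-6.3231) = 0.0
Projection = [5.0, 5.0, 0.0]
Squared diffs: [0.1407, 0.1478, 39.9816]
Distance = sqrt(40.2701) = 6.3459


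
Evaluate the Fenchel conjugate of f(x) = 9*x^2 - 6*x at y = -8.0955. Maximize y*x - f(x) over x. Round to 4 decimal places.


f*(y) = sup_x {y*x - a*x^2 - b*x} = sup_x {(y-b)*x - a*x^2}
FOC: (y - b) - 2a*x = 0 => x* = (y - b)/(2a)
x* = (-8.0955 + 6)/(2*9) = -0.1164
f*(-8.0955) = (y-b)^2/(4a) = (-8.0955 + 6)^2/(4*9)
= 4.3911/36 = 0.122


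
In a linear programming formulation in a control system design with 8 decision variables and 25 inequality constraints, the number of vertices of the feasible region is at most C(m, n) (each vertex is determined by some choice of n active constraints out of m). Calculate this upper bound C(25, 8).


Each vertex corresponds to some choice of n active constraints out of m, so the number of vertices is at most C(m, n) = m! / (n!(m-n)!).
m = 25, n = 8
Numerator: 25 * 24 * 23 * 22 * 21 * 20 * 19 * 18
Denominator: 8! = 40320
C(25, 8) = 1081575


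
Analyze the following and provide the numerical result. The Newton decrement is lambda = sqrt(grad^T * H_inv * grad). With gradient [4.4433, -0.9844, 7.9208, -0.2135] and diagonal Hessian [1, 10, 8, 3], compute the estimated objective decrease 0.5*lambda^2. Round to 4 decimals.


Step 1: H is diagonal, so H^(-1) * g = [4.4433, -0.0984, 0.9901, -0.0712].
Step 2: g^T H^(-1) g = sum_i g_i^2 / H_ii
  = (4.4433)^2/1 + (-0.9844)^2/10 + (7.9208)^2/8 + (-0.2135)^2/3
  = 19.7429 + 0.0969 + 7.8424 + 0.0152 = 27.6974
Step 3: Objective decrease = 0.5 * g^T H^(-1) g = 13.8487


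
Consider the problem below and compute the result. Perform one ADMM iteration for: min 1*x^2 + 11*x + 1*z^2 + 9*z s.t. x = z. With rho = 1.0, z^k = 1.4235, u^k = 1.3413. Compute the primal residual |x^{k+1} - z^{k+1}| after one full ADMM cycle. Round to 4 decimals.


ADMM iteration with rho = 1.0, z^k = 1.4235, u^k = 1.3413
Step 1: x-update.
Minimize 1*x^2 + 11*x + (1.0/2)*(x - 1.4235 + 1.3413)^2
FOC: (2*1 + 1.0)*x = -11 + 1.0*(1.4235 - 1.3413)
x^{k+1} = -3.6393
Step 2: z-update.
Minimize 1*z^2 + 9*z + (1.0/2)*(-3.6393 - z + 1.3413)^2
FOC: (2*1 + 1.0)*z = -9 + 1.0*(-3.6393 + 1.3413)
z^{k+1} = -3.766
Step 3: u-update.
u^{k+1} = 1.3413 - 3.6393 + 3.766 = 1.468
Step 4: Primal residual = |-3.6393 + 3.766| = 0.1267


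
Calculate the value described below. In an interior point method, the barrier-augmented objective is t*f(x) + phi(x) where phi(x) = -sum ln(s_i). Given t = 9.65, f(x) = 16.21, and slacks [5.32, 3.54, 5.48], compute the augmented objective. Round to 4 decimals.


Step 1: Compute log-barrier.
ln values: [1.6715, 1.2641, 1.7011]
phi = -(1.6715 + 1.2641 + 1.7011) = -4.6367
Step 2: Compute augmented objective.
t*f(x) = 9.65*16.21 = 156.4265
Total = 156.4265 - 4.6367 = 151.7898


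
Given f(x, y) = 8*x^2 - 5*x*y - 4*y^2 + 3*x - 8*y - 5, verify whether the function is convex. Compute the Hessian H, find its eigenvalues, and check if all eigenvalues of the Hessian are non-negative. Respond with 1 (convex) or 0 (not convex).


The Hessian of f(x,y) = 8*x^2 - 5*x*y - 4*y^2 + 3*x - 8*y - 5 is:
H = [[16, -5], [-5, -8]]
Trace = 16 - 8 = 8
Determinant = 16*-8 - (-5)^2 = -153
Discriminant = (8)^2 - 4*-153 = 676.0
Eigenvalues: lambda_1 = -9.0, lambda_2 = 17.0
The function is not convex.

0


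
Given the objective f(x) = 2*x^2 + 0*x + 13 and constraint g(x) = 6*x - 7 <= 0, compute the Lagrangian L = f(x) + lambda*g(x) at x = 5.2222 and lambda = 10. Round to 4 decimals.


Step 1: Evaluate f(x).
f(5.2222) = 2*5.2222^2 + 0*5.2222 + 13 = 67.5427
Step 2: Evaluate g(x).
g(5.2222) = 6*5.2222 - 7 = 24.3332
Step 3: Compute Lagrangian.
L = 67.5427 + 10*24.3332 = 310.8747


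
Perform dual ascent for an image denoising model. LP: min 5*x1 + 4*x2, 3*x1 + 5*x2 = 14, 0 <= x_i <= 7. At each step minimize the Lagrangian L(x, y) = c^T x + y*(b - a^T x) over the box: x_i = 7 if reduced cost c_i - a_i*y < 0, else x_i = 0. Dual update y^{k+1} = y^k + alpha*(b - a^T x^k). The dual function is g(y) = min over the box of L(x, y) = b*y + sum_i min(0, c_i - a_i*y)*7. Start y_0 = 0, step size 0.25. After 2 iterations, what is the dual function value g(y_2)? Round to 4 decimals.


Dual ascent for LP: min 5*x1 + 4*x2, 3*x1 + 5*x2 = 14, 0 <= x_i <= 7
Step 1: y^k = 0.0, reduced costs: (5.0, 4.0)
  x^k = (0.0, 0.0), subgradient = b - a^T x = 14.0
  y^{k+1} = 0.0 + 0.25*14.0 = 3.5
Step 2: y^k = 3.5, reduced costs: (-5.5, -13.5)
  x^k = (7.0, 7.0), subgradient = b - a^T x = -42.0
  y^{k+1} = 3.5 + 0.25*-42.0 = -7.0
Dual objective at y_2 = -7.0: reduced costs (26.0, 39.0), box minimizer x = (0.0, 0.0)
g(y_2) = b*y + (c1 - a1*y)*x1 + (c2 - a2*y)*x2 = 14*(-7.0) + 26.0*0.0 + 39.0*0.0 = -98.0 + 0.0 + 0.0 = -98.0


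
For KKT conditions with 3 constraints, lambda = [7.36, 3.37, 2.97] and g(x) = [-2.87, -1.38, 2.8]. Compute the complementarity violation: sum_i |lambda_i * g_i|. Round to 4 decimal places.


KKT complementary slackness check:
lambda_1 * g_1 = 7.36 * -2.87 = -21.1232
lambda_2 * g_2 = 3.37 * -1.38 = -4.6506
lambda_3 * g_3 = 2.97 * 2.8 = 8.316
Total violation = 21.1232 + 4.6506 + 8.316 = 34.0898


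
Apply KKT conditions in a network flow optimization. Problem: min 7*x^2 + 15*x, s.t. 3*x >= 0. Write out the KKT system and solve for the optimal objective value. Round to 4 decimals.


Step 1: Try lambda = 0 (constraint inactive).
x_unc = -15/(2*7) = -1.0714
Check: 3*-1.0714 = -3.2142 < 0 -- violated!
Step 2: Constraint must be active: 3*x = 0
x* = 0/3 = 0.0
lambda = (2*7*0.0 + 15)/3 = 5.0
Step 3: Compute optimal value.
f(x*) = 7*0.0^2 + 15*0.0 = 0.0


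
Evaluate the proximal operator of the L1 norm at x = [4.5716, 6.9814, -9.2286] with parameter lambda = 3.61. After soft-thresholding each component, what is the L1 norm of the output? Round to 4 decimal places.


Soft-thresholding with lambda = 3.61:
prox(4.5716) = sign(4.5716)*max(|4.5716| - 3.61, 0) = 0.9616
prox(6.9814) = sign(6.9814)*max(|6.9814| - 3.61, 0) = 3.3714
prox(-9.2286) = sign(-9.2286)*max(|-9.2286| - 3.61, 0) = -5.6186
prox(x) = [0.9616, 3.3714, -5.6186]
||prox(x)||_1 = 0.9616 + 3.3714 + 5.6186 = 9.9516


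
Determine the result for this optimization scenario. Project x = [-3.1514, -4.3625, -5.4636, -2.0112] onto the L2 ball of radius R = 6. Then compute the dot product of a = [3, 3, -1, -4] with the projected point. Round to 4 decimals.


Step 1: Compute ||x|| (intermediates to 6 decimals).
||x|| = sqrt((-3.1514)^2 + (-4.3625)^2 + (-5.4636)^2 + (-2.0112)^2) = 7.92834
Step 2: Project.
Since ||x|| > R, scale = R/||x|| = 6/7.92834 = 0.756779, proj(x) = scale * x
proj(x) = [-2.384913, -3.301448, -4.134738, -1.522034]
Step 3: Dot product.
a^T * proj(x) = 3*(-2.384913) + 3*(-3.301448) - 1*(-4.134738) - 4*(-1.522034) = -6.8362


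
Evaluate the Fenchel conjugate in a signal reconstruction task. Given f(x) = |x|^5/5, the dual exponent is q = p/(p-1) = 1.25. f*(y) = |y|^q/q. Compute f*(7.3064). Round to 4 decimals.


The conjugate exponent q satisfies 1/p + 1/q = 1.
p = 5, so q = 5/(5 - 1) = 1.25
|y|^q = 7.3064^1.25 = 12.0124
f*(7.3064) = 12.0124 / 1.25 = 9.6099


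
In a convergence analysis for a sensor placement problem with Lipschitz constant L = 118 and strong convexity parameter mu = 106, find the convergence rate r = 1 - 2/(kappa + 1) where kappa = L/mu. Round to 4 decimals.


Step 1: Compute the condition number.
kappa = L/mu = 118/106 = 1.1132
Step 2: Compute the convergence rate.
r = 1 - 2/(kappa + 1) = 1 - 2*mu/(L + mu) = (L - mu)/(L + mu) = 12/224 = 0.0536


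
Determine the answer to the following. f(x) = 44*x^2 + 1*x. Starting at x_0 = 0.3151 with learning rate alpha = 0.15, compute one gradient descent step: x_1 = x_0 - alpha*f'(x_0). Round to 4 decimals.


We compute the gradient at x_0 and apply the update.
f'(x) = 88*x + 1
f'(0.3151) = 88*0.3151 + 1 = 28.7288
x_1 = 0.3151 - 0.15*28.7288 = -3.9942


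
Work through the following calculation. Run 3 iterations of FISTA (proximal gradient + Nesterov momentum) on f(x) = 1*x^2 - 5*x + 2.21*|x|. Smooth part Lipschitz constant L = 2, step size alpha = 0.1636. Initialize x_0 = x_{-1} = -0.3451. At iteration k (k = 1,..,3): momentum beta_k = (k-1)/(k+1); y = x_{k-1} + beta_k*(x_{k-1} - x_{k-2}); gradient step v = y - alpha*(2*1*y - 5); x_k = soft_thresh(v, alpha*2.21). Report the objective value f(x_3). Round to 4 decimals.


FISTA on f(x) = 1*x^2 - 5*x + 2.21*|x|
L = 2, alpha = 0.1636
Iteration 1: beta = 0.0, y = -0.3451 + 0.0*(-0.3451 + 0.3451) = -0.3451
  grad(y) = -5.6902, v = y - alpha*grad = 0.5858
  prox(v) = soft_thresh(0.5858, 0.3616) = 0.2243
Iteration 2: beta = 0.3333, y = 0.2243 + 0.3333*(0.2243 + 0.3451) = 0.414
  grad(y) = -4.1719, v = y - alpha*grad = 1.0966
  prox(v) = soft_thresh(1.0966, 0.3616) = 0.735
Iteration 3: beta = 0.5, y = 0.735 + 0.5*(0.735 - 0.2243) = 0.9904
  grad(y) = -3.0192, v = y - alpha*grad = 1.4843
  prox(v) = soft_thresh(1.4843, 0.3616) = 1.1228
f(x_3) = 1*1.1228^2 - 5*1.1228 + 2.21*|1.1228| = -1.8719


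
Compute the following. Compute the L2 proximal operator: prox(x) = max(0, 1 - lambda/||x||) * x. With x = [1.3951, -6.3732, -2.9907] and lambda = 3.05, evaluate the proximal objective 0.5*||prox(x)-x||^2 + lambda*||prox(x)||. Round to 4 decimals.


Step 1: Compute ||x||.
||x|| = 7.1769
Step 2: Compute scaling factor.
scale = max(0, 1 - 3.05/7.1769) = 0.575
Step 3: prox(x) = [0.8022, -3.6648, -1.7197]
||prox(x)|| = 4.1269
Step 4: Proximal objective.
0.5*||prox-x||^2 = 4.6513
lambda*||prox|| = 12.587
Total = 17.2384


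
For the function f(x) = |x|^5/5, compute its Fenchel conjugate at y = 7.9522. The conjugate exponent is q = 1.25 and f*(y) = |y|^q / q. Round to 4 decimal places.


The conjugate exponent q satisfies 1/p + 1/q = 1.
p = 5, so q = 5/(5 - 1) = 1.25
|y|^q = 7.9522^1.25 = 13.3539
f*(7.9522) = 13.3539 / 1.25 = 10.6831


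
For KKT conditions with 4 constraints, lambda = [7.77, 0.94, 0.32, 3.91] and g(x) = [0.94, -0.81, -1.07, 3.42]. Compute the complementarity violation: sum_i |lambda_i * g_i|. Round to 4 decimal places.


KKT complementary slackness check:
lambda_1 * g_1 = 7.77 * 0.94 = 7.3038
lambda_2 * g_2 = 0.94 * -0.81 = -0.7614
lambda_3 * g_3 = 0.32 * -1.07 = -0.3424
lambda_4 * g_4 = 3.91 * 3.42 = 13.3722
Total violation = 7.3038 + 0.7614 + 0.3424 + 13.3722 = 21.7798


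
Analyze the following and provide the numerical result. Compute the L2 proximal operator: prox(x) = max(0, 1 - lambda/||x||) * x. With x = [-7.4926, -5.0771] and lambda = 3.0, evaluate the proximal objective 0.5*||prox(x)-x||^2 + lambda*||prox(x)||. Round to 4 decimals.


Step 1: Compute ||x||.
||x|| = 9.0507
Step 2: Compute scaling factor.
scale = max(0, 1 - 3.0/9.0507) = 0.6685
Step 3: prox(x) = [-5.0091, -3.3942]
||prox(x)|| = 6.0507
Step 4: Proximal objective.
0.5*||prox-x||^2 = 4.5
lambda*||prox|| = 18.1521
Total = 22.6522


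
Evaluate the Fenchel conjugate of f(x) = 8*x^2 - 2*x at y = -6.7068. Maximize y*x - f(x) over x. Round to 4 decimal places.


f*(y) = sup_x {y*x - a*x^2 - b*x} = sup_x {(y-b)*x - a*x^2}
FOC: (y - b) - 2a*x = 0 => x* = (y - b)/(2a)
x* = (-6.7068 + 2)/(2*8) = -0.2942
f*(-6.7068) = (y-b)^2/(4a) = (-6.7068 + 2)^2/(4*8)
= 22.154/32 = 0.6923


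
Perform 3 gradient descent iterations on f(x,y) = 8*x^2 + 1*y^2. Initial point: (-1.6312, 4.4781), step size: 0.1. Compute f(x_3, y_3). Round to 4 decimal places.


Gradient descent on f(x,y) = 8*x^2 + 1*y^2.
Starting point: (-1.6312, 4.4781), alpha = 0.1
Step 1: grad_x = 2*8*-1.6312 = -26.0992, grad_y = 2*1*4.4781 = 8.9562
  x_1 = -1.6312 - 0.1*-26.0992 = 0.9787
  y_1 = 4.4781 - 0.1*8.9562 = 3.5825
Step 2: grad_x = 2*8*0.9787 = 15.6595, grad_y = 2*1*3.5825 = 7.165
  x_2 = 0.9787 - 0.1*15.6595 = -0.5872
  y_2 = 3.5825 - 0.1*7.165 = 2.866
Step 3: grad_x = 2*8*-0.5872 = -9.3957, grad_y = 2*1*2.866 = 5.732
  x_3 = -0.5872 - 0.1*-9.3957 = 0.3523
  y_3 = 2.866 - 0.1*5.732 = 2.2928
f(0.3523, 2.2928) = 8*0.3523^2 + 1*2.2928^2 = 6.25


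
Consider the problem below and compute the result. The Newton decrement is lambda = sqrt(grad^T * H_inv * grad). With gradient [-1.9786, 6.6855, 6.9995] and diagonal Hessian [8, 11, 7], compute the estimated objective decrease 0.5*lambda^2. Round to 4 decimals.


Step 1: H is diagonal, so H^(-1) * g = [-0.2473, 0.6078, 0.9999].
Step 2: g^T H^(-1) g = sum_i g_i^2 / H_ii
  = (-1.9786)^2/8 + (6.6855)^2/11 + (6.9995)^2/7
  = 0.4894 + 4.0633 + 6.999 = 11.5516
Step 3: Objective decrease = 0.5 * g^T H^(-1) g = 5.7758


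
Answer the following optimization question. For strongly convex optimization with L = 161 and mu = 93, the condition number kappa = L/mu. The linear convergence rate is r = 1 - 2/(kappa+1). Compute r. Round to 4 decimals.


Step 1: Compute the condition number.
kappa = L/mu = 161/93 = 1.7312
Step 2: Compute the convergence rate.
r = 1 - 2/(kappa + 1) = 1 - 2*mu/(L + mu) = (L - mu)/(L + mu) = 68/254 = 0.2677


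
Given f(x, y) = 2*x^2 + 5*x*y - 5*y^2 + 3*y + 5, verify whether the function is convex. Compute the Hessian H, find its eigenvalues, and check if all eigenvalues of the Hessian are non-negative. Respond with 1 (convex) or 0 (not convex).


The Hessian of f(x,y) = 2*x^2 + 5*x*y - 5*y^2 + 3*y + 5 is:
H = [[4, 5], [5, -10]]
Trace = 4 - 10 = -6
Determinant = 4*-10 - (5)^2 = -65
Discriminant = (-6)^2 - 4*-65 = 296.0
Eigenvalues: lambda_1 = -11.6023, lambda_2 = 5.6023
The function is not convex.

0


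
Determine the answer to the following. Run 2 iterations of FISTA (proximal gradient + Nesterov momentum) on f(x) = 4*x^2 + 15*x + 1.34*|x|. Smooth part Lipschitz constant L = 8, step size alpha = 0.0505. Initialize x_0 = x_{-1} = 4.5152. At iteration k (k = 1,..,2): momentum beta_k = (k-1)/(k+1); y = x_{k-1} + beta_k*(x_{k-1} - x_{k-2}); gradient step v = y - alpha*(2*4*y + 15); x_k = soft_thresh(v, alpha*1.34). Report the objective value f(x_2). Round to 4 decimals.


FISTA on f(x) = 4*x^2 + 15*x + 1.34*|x|
L = 8, alpha = 0.0505
Iteration 1: beta = 0.0, y = 4.5152 + 0.0*(4.5152 - 4.5152) = 4.5152
  grad(y) = 51.1216, v = y - alpha*grad = 1.9336
  prox(v) = soft_thresh(1.9336, 0.0677) = 1.8659
Iteration 2: beta = 0.3333, y = 1.8659 + 0.3333*(1.8659 - 4.5152) = 0.9828
  grad(y) = 22.8623, v = y - alpha*grad = -0.1718
  prox(v) = soft_thresh(-0.1718, 0.0677) = -0.1041
f(x_2) = 4*(-0.1041)^2 + 15*(-0.1041) + 1.34*|-0.1041| = -1.3785


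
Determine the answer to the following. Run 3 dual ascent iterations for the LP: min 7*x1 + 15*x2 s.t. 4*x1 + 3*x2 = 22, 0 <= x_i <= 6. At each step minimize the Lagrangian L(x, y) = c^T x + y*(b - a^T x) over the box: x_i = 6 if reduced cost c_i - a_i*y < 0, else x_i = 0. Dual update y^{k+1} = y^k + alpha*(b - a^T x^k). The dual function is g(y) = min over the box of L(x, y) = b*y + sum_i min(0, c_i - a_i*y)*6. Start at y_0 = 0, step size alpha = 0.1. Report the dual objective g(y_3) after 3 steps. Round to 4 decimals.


Dual ascent for LP: min 7*x1 + 15*x2, 4*x1 + 3*x2 = 22, 0 <= x_i <= 6
Step 1: y^k = 0.0, reduced costs: (7.0, 15.0)
  x^k = (0.0, 0.0), subgradient = b - a^T x = 22.0
  y^{k+1} = 0.0 + 0.1*22.0 = 2.2
Step 2: y^k = 2.2, reduced costs: (-1.8, 8.4)
  x^k = (6.0, 0.0), subgradient = b - a^T x = -2.0
  y^{k+1} = 2.2 + 0.1*-2.0 = 2.0
Step 3: y^k = 2.0, reduced costs: (-1.0, 9.0)
  x^k = (6.0, 0.0), subgradient = b - a^T x = -2.0
  y^{k+1} = 2.0 + 0.1*-2.0 = 1.8
Dual objective at y_3 = 1.8: reduced costs (-0.2, 9.6), box minimizer x = (6.0, 0.0)
g(y_3) = b*y + (c1 - a1*y)*x1 + (c2 - a2*y)*x2 = 22*1.8 + (-0.2)*6.0 + 9.6*0.0 = 39.6 - 1.2 + 0.0 = 38.4


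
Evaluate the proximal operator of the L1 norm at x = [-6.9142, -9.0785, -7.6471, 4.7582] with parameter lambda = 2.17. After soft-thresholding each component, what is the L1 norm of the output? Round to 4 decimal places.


Soft-thresholding with lambda = 2.17:
prox(-6.9142) = sign(-6.9142)*max(|-6.9142| - 2.17, 0) = -4.7442
prox(-9.0785) = sign(-9.0785)*max(|-9.0785| - 2.17, 0) = -6.9085
prox(-7.6471) = sign(-7.6471)*max(|-7.6471| - 2.17, 0) = -5.4771
prox(4.7582) = sign(4.7582)*max(|4.7582| - 2.17, 0) = 2.5882
prox(x) = [-4.7442, -6.9085, -5.4771, 2.5882]
||prox(x)||_1 = 4.7442 + 6.9085 + 5.4771 + 2.5882 = 19.718


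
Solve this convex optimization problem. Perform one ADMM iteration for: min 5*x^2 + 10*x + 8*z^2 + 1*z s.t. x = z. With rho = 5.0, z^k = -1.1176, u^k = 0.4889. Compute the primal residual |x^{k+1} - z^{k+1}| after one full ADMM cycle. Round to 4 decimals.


ADMM iteration with rho = 5.0, z^k = -1.1176, u^k = 0.4889
Step 1: x-update.
Minimize 5*x^2 + 10*x + (5.0/2)*(x + 1.1176 + 0.4889)^2
FOC: (2*5 + 5.0)*x = -10 + 5.0*(-1.1176 - 0.4889)
x^{k+1} = -1.2022
Step 2: z-update.
Minimize 8*z^2 + 1*z + (5.0/2)*(-1.2022 - z + 0.4889)^2
FOC: (2*8 + 5.0)*z = -1 + 5.0*(-1.2022 + 0.4889)
z^{k+1} = -0.2174
Step 3: u-update.
u^{k+1} = 0.4889 - 1.2022 + 0.2174 = -0.4958
Step 4: Primal residual = |-1.2022 + 0.2174| = 0.9847


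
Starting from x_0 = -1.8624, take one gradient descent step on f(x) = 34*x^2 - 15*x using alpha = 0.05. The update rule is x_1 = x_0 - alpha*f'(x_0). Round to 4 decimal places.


We compute the gradient at x_0 and apply the update.
f'(x) = 68*x - 15
f'(-1.8624) = 68*-1.8624 - 15 = -141.6432
x_1 = -1.8624 - 0.05*-141.6432 = 5.2198


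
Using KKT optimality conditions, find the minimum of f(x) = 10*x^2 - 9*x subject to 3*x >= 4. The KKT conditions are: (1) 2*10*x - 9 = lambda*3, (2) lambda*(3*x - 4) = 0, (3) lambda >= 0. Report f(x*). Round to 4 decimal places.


Step 1: Try lambda = 0 (constraint inactive).
x_unc = 9/(2*10) = 0.45
Check: 3*0.45 = 1.35 < 4 -- violated!
Step 2: Constraint must be active: 3*x = 4
x* = 4/3 = 1.3333 (rounded; the exact value 4/3 is used below)
lambda = (2*10*(4/3) - 9)/3 = 5.8889
Step 3: Compute optimal value.
f(x*) = 10*(4/3)^2 - 9*(4/3) = 5.7778


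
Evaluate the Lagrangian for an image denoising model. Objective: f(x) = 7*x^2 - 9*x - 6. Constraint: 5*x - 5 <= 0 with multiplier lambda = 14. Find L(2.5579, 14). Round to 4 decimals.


Step 1: Evaluate f(x).
f(2.5579) = 7*2.5579^2 - 9*2.5579 - 6 = 16.7789
Step 2: Evaluate g(x).
g(2.5579) = 5*2.5579 - 5 = 7.7895
Step 3: Compute Lagrangian.
L = 16.7789 + 14*7.7895 = 125.8319


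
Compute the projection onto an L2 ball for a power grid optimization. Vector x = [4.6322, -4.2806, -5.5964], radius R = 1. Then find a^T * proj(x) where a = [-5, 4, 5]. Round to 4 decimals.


Step 1: Compute ||x|| (intermediates to 6 decimals).
||x|| = sqrt(4.6322^2 + (-4.2806)^2 + (-5.5964)^2) = 8.432112
Step 2: Project.
Since ||x|| > R, scale = R/||x|| = 1/8.432112 = 0.118594, proj(x) = scale * x
proj(x) = [0.549351, -0.507653, -0.663699]
Step 3: Dot product.
a^T * proj(x) = -5*0.549351 + 4*(-0.507653) + 5*(-0.663699) = -8.0959


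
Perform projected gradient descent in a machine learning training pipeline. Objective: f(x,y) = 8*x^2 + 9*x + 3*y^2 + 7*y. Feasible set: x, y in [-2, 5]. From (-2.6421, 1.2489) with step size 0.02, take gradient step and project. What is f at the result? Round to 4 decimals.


Step 1: Compute gradient at (-2.6421, 1.2489).
grad_x = 2*8*-2.6421 + 9 = -33.2736
grad_y = 2*3*1.2489 + 7 = 14.4934
Step 2: Gradient step.
x_raw = -2.6421 - 0.02*-33.2736 = -1.9766
y_raw = 1.2489 - 0.02*14.4934 = 0.959
Step 3: Project onto [-2, 5].
x_proj = clip(-1.9766) = -1.9766
y_proj = clip(0.959) = 0.959
Step 4: Evaluate f.
f(-1.9766, 0.959) = 22.9393


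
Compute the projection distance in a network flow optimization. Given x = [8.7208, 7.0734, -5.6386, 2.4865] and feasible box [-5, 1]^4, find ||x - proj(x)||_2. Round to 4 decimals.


Project each component onto [-5, 1].
clip(8.7208) = 1.0, clip(7.0734) = 1.0, clip(-5.6386) = -5.0, clip(2.4865) = 1.0
Projection = [1.0, 1.0, -5.0, 1.0]
Squared diffs: [59.6108, 36.8862, 0.4078, 2.2097]
Distance = sqrt(99.1145) = 9.9556


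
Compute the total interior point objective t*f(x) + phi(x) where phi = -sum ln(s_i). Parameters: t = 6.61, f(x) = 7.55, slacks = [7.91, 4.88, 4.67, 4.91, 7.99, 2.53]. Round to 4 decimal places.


Step 1: Compute log-barrier.
ln values: [2.0681, 1.5851, 1.5412, 1.5913, 2.0782, 0.9282]
phi = -(2.0681 + 1.5851 + 1.5412 + 1.5913 + 2.0782 + 0.9282) = -9.7921
Step 2: Compute augmented objective.
t*f(x) = 6.61*7.55 = 49.9055
Total = 49.9055 - 9.7921 = 40.1134


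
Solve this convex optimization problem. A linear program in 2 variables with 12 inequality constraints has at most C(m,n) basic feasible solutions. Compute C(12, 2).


Each vertex corresponds to some choice of n active constraints out of m, so the number of vertices is at most C(m, n) = m! / (n!(m-n)!).
m = 12, n = 2
Numerator: 12 * 11
Denominator: 2! = 2
C(12, 2) = 66


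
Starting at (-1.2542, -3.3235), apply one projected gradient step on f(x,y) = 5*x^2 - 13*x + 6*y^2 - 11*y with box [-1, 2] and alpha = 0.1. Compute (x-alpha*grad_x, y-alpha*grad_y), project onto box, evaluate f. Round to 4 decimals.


Step 1: Compute gradient at (-1.2542, -3.3235).
grad_x = 2*5*-1.2542 - 13 = -25.542
grad_y = 2*6*-3.3235 - 11 = -50.882
Step 2: Gradient step.
x_raw = -1.2542 - 0.1*-25.542 = 1.3
y_raw = -3.3235 - 0.1*-50.882 = 1.7647
Step 3: Project onto [-1, 2].
x_proj = clip(1.3) = 1.3
y_proj = clip(1.7647) = 1.7647
Step 4: Evaluate f.
f(1.3, 1.7647) = -9.1767


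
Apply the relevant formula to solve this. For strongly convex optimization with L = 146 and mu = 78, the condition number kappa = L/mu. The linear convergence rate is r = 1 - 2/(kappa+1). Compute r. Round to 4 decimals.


Step 1: Compute the condition number.
kappa = L/mu = 146/78 = 1.8718
Step 2: Compute the convergence rate.
r = 1 - 2/(kappa + 1) = 1 - 2*mu/(L + mu) = (L - mu)/(L + mu) = 68/224 = 0.3036


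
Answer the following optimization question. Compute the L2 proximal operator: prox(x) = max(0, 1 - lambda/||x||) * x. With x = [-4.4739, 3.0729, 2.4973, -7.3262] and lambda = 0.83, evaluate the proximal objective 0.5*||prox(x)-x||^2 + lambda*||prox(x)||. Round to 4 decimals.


Step 1: Compute ||x||.
||x|| = 9.4535
Step 2: Compute scaling factor.
scale = max(0, 1 - 0.83/9.4535) = 0.9122
Step 3: prox(x) = [-4.0811, 2.8031, 2.278, -6.683]
||prox(x)|| = 8.6235
Step 4: Proximal objective.
0.5*||prox-x||^2 = 0.3445
lambda*||prox|| = 7.1575
Total = 7.5019


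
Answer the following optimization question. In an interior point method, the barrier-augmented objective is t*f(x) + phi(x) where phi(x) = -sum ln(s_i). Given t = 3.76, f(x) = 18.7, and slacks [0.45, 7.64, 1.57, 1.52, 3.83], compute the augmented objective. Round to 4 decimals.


Step 1: Compute log-barrier.
ln values: [-0.7985, 2.0334, 0.4511, 0.4187, 1.3429]
phi = -(-0.7985 + 2.0334 + 0.4511 + 0.4187 + 1.3429) = -3.4475
Step 2: Compute augmented objective.
t*f(x) = 3.76*18.7 = 70.312
Total = 70.312 - 3.4475 = 66.8645


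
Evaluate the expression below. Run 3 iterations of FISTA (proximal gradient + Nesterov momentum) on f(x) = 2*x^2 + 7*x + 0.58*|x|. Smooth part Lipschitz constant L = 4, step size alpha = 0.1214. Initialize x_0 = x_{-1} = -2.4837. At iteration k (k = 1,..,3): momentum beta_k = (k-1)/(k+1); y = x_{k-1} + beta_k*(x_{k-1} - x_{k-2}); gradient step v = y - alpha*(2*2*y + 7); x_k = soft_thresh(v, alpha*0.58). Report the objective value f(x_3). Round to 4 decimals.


FISTA on f(x) = 2*x^2 + 7*x + 0.58*|x|
L = 4, alpha = 0.1214
Iteration 1: beta = 0.0, y = -2.4837 + 0.0*(-2.4837 + 2.4837) = -2.4837
  grad(y) = -2.9348, v = y - alpha*grad = -2.1274
  prox(v) = soft_thresh(-2.1274, 0.0704) = -2.057
Iteration 2: beta = 0.3333, y = -2.057 + 0.3333*(-2.057 + 2.4837) = -1.9148
  grad(y) = -0.6591, v = y - alpha*grad = -1.8348
  prox(v) = soft_thresh(-1.8348, 0.0704) = -1.7643
Iteration 3: beta = 0.5, y = -1.7643 + 0.5*(-1.7643 + 2.057) = -1.618
  grad(y) = 0.5279, v = y - alpha*grad = -1.6821
  prox(v) = soft_thresh(-1.6821, 0.0704) = -1.6117
f(x_3) = 2*(-1.6117)^2 + 7*(-1.6117) + 0.58*|-1.6117| = -5.152


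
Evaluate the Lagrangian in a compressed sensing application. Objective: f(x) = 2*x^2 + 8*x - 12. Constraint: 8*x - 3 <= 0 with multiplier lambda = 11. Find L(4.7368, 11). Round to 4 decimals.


Step 1: Evaluate f(x).
f(4.7368) = 2*4.7368^2 + 8*4.7368 - 12 = 70.7689
Step 2: Evaluate g(x).
g(4.7368) = 8*4.7368 - 3 = 34.8944
Step 3: Compute Lagrangian.
L = 70.7689 + 11*34.8944 = 454.6073


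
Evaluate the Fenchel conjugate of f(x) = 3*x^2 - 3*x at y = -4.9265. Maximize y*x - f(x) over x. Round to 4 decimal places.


f*(y) = sup_x {y*x - a*x^2 - b*x} = sup_x {(y-b)*x - a*x^2}
FOC: (y - b) - 2a*x = 0 => x* = (y - b)/(2a)
x* = (-4.9265 + 3)/(2*3) = -0.3211
f*(-4.9265) = (y-b)^2/(4a) = (-4.9265 + 3)^2/(4*3)
= 3.7114/12 = 0.3093


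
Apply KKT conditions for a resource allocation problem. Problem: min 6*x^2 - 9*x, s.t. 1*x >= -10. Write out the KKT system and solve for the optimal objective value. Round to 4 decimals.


Step 1: Try lambda = 0 (constraint inactive).
Stationarity: 2*6*x - 9 = 0
x* = 9/(2*6) = 0.75
Check constraint: 1*0.75 = 0.75 >= -10 -- satisfied.
Step 2: Compute optimal value.
f(x*) = 6*0.75^2 - 9*0.75 = -3.375


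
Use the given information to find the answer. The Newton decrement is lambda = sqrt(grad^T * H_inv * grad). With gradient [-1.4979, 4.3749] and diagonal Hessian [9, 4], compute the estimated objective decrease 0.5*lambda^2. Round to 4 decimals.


Step 1: H is diagonal, so H^(-1) * g = [-0.1664, 1.0937].
Step 2: g^T H^(-1) g = sum_i g_i^2 / H_ii
  = (-1.4979)^2/9 + (4.3749)^2/4
  = 0.2493 + 4.7849 = 5.0342
Step 3: Objective decrease = 0.5 * g^T H^(-1) g = 2.5171


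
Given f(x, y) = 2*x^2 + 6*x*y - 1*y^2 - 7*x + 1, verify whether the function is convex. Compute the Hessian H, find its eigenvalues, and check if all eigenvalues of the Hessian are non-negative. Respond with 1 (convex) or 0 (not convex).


The Hessian of f(x,y) = 2*x^2 + 6*x*y - 1*y^2 - 7*x + 1 is:
H = [[4, 6], [6, -2]]
Trace = 4 - 2 = 2
Determinant = 4*-2 - (6)^2 = -44
Discriminant = (2)^2 - 4*-44 = 180.0
Eigenvalues: lambda_1 = -5.7082, lambda_2 = 7.7082
The function is not convex.

0


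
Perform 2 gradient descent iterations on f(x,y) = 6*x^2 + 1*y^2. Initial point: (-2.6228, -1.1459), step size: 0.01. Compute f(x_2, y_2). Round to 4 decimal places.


Gradient descent on f(x,y) = 6*x^2 + 1*y^2.
Starting point: (-2.6228, -1.1459), alpha = 0.01
Step 1: grad_x = 2*6*-2.6228 = -31.4736, grad_y = 2*1*-1.1459 = -2.2918
  x_1 = -2.6228 - 0.01*-31.4736 = -2.3081
  y_1 = -1.1459 - 0.01*-2.2918 = -1.123
Step 2: grad_x = 2*6*-2.3081 = -27.6968, grad_y = 2*1*-1.123 = -2.246
  x_2 = -2.3081 - 0.01*-27.6968 = -2.0311
  y_2 = -1.123 - 0.01*-2.246 = -1.1005
f(-2.0311, -1.1005) = 6*(-2.0311)^2 + 1*(-1.1005)^2 = 25.9633


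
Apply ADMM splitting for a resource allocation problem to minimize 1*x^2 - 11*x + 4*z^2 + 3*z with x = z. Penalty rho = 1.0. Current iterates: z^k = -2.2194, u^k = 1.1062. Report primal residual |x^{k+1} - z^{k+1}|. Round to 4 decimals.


ADMM iteration with rho = 1.0, z^k = -2.2194, u^k = 1.1062
Step 1: x-update.
Minimize 1*x^2 - 11*x + (1.0/2)*(x + 2.2194 + 1.1062)^2
FOC: (2*1 + 1.0)*x = 11 + 1.0*(-2.2194 - 1.1062)
x^{k+1} = 2.5581
Step 2: z-update.
Minimize 4*z^2 + 3*z + (1.0/2)*(2.5581 - z + 1.1062)^2
FOC: (2*4 + 1.0)*z = -3 + 1.0*(2.5581 + 1.1062)
z^{k+1} = 0.0738
Step 3: u-update.
u^{k+1} = 1.1062 + 2.5581 - 0.0738 = 3.5905
Step 4: Primal residual = |2.5581 - 0.0738| = 2.4843


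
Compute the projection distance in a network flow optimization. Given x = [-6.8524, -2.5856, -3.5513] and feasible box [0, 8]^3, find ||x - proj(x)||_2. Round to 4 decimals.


Project each component onto [0, 8].
clip(-6.8524) = 0.0, clip(-2.5856) = 0.0, clip(-3.5513) = 0.0
Projection = [0.0, 0.0, 0.0]
Squared diffs: [46.9554, 6.6853, 12.6117]
Distance = sqrt(66.2524) = 8.1396


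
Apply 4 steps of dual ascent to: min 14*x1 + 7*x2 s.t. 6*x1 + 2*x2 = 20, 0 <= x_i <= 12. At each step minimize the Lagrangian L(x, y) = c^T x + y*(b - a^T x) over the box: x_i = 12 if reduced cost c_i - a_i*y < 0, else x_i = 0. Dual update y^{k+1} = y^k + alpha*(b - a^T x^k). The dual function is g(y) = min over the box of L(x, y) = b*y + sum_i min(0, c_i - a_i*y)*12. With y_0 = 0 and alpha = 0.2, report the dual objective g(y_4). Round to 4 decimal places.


Dual ascent for LP: min 14*x1 + 7*x2, 6*x1 + 2*x2 = 20, 0 <= x_i <= 12
Step 1: y^k = 0.0, reduced costs: (14.0, 7.0)
  x^k = (0.0, 0.0), subgradient = b - a^T x = 20.0
  y^{k+1} = 0.0 + 0.2*20.0 = 4.0
Step 2: y^k = 4.0, reduced costs: (-10.0, -1.0)
  x^k = (12.0, 12.0), subgradient = b - a^T x = -76.0
  y^{k+1} = 4.0 + 0.2*-76.0 = -11.2
Step 3: y^k = -11.2, reduced costs: (81.2, 29.4)
  x^k = (0.0, 0.0), subgradient = b - a^T x = 20.0
  y^{k+1} = -11.2 + 0.2*20.0 = -7.2
Step 4: y^k = -7.2, reduced costs: (57.2, 21.4)
  x^k = (0.0, 0.0), subgradient = b - a^T x = 20.0
  y^{k+1} = -7.2 + 0.2*20.0 = -3.2
Dual objective at y_4 = -3.2: reduced costs (33.2, 13.4), box minimizer x = (0.0, 0.0)
g(y_4) = b*y + (c1 - a1*y)*x1 + (c2 - a2*y)*x2 = 20*(-3.2) + 33.2*0.0 + 13.4*0.0 = -64.0 + 0.0 + 0.0 = -64.0


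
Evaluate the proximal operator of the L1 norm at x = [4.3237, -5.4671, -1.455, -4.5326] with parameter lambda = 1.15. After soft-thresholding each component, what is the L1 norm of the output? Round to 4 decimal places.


Soft-thresholding with lambda = 1.15:
prox(4.3237) = sign(4.3237)*max(|4.3237| - 1.15, 0) = 3.1737
prox(-5.4671) = sign(-5.4671)*max(|-5.4671| - 1.15, 0) = -4.3171
prox(-1.455) = sign(-1.455)*max(|-1.455| - 1.15, 0) = -0.305
prox(-4.5326) = sign(-4.5326)*max(|-4.5326| - 1.15, 0) = -3.3826
prox(x) = [3.1737, -4.3171, -0.305, -3.3826]
||prox(x)||_1 = 3.1737 + 4.3171 + 0.305 + 3.3826 = 11.1784


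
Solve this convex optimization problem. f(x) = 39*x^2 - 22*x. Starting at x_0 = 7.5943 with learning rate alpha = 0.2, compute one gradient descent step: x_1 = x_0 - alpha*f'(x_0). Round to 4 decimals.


We compute the gradient at x_0 and apply the update.
f'(x) = 78*x - 22
f'(7.5943) = 78*7.5943 - 22 = 570.3554
x_1 = 7.5943 - 0.2*570.3554 = -106.4768


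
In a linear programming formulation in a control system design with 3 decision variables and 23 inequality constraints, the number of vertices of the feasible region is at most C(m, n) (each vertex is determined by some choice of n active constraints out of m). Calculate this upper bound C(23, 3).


Each vertex corresponds to some choice of n active constraints out of m, so the number of vertices is at most C(m, n) = m! / (n!(m-n)!).
m = 23, n = 3
Numerator: 23 * 22 * 21
Denominator: 3! = 6
C(23, 3) = 1771


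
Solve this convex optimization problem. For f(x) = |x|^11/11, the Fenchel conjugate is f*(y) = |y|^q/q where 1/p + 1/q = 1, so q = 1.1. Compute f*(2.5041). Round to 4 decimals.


The conjugate exponent q satisfies 1/p + 1/q = 1.
p = 11, so q = 11/(11 - 1) = 1.1
|y|^q = 2.5041^1.1 = 2.7448
f*(2.5041) = 2.7448 / 1.1 = 2.4953


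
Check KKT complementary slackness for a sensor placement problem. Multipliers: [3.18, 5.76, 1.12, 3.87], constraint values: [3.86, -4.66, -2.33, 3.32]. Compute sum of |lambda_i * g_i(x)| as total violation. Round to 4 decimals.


KKT complementary slackness check:
lambda_1 * g_1 = 3.18 * 3.86 = 12.2748
lambda_2 * g_2 = 5.76 * -4.66 = -26.8416
lambda_3 * g_3 = 1.12 * -2.33 = -2.6096
lambda_4 * g_4 = 3.87 * 3.32 = 12.8484
Total violation = 12.2748 + 26.8416 + 2.6096 + 12.8484 = 54.5744


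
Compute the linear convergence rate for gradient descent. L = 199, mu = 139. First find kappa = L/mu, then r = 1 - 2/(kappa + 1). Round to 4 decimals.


Step 1: Compute the condition number.
kappa = L/mu = 199/139 = 1.4317
Step 2: Compute the convergence rate.
r = 1 - 2/(kappa + 1) = 1 - 2*mu/(L + mu) = (L - mu)/(L + mu) = 60/338 = 0.1775


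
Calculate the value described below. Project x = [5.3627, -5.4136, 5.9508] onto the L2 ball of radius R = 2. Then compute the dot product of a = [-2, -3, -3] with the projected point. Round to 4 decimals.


Step 1: Compute ||x|| (intermediates to 6 decimals).
||x|| = sqrt(5.3627^2 + (-5.4136)^2 + 5.9508^2) = 9.668383
Step 2: Project.
Since ||x|| > R, scale = R/||x|| = 2/9.668383 = 0.20686, proj(x) = scale * x
proj(x) = [1.109328, -1.119857, 1.230982]
Step 3: Dot product.
a^T * proj(x) = -2*1.109328 - 3*(-1.119857) - 3*1.230982 = -2.552


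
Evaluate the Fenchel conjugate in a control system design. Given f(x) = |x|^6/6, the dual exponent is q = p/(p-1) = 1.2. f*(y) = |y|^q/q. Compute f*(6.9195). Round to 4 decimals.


The conjugate exponent q satisfies 1/p + 1/q = 1.
p = 6, so q = 6/(6 - 1) = 1.2
|y|^q = 6.9195^1.2 = 10.188
f*(6.9195) = 10.188 / 1.2 = 8.49


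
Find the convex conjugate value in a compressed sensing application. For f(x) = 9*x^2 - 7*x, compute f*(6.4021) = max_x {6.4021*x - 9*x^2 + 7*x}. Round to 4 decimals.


f*(y) = sup_x {y*x - a*x^2 - b*x} = sup_x {(y-b)*x - a*x^2}
FOC: (y - b) - 2a*x = 0 => x* = (y - b)/(2a)
x* = (6.4021 + 7)/(2*9) = 0.7446
f*(6.4021) = (y-b)^2/(4a) = (6.4021 + 7)^2/(4*9)
= 179.6163/36 = 4.9893


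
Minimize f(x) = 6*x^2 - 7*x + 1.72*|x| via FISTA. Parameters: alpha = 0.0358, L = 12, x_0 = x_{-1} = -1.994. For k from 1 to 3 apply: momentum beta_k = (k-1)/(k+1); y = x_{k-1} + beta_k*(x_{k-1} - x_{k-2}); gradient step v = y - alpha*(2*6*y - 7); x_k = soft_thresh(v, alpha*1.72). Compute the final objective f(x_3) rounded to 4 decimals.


FISTA on f(x) = 6*x^2 - 7*x + 1.72*|x|
L = 12, alpha = 0.0358
Iteration 1: beta = 0.0, y = -1.994 + 0.0*(-1.994 + 1.994) = -1.994
  grad(y) = -30.928, v = y - alpha*grad = -0.8868
  prox(v) = soft_thresh(-0.8868, 0.0616) = -0.8252
Iteration 2: beta = 0.3333, y = -0.8252 + 0.3333*(-0.8252 + 1.994) = -0.4356
  grad(y) = -12.2272, v = y - alpha*grad = 0.0021
  prox(v) = soft_thresh(0.0021, 0.0616) = 0.0
Iteration 3: beta = 0.5, y = 0.0 + 0.5*(0.0 + 0.8252) = 0.4126
  grad(y) = -2.0488, v = y - alpha*grad = 0.4859
  prox(v) = soft_thresh(0.4859, 0.0616) = 0.4244
f(x_3) = 6*0.4244^2 - 7*0.4244 + 1.72*|0.4244| = -1.1601


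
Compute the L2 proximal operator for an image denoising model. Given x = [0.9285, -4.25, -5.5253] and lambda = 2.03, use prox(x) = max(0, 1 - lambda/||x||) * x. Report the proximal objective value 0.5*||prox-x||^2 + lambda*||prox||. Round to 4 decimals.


Step 1: Compute ||x||.
||x|| = 7.0323
Step 2: Compute scaling factor.
scale = max(0, 1 - 2.03/7.0323) = 0.7113
Step 3: prox(x) = [0.6605, -3.0232, -3.9303]
||prox(x)|| = 5.0023
Step 4: Proximal objective.
0.5*||prox-x||^2 = 2.0605
lambda*||prox|| = 10.1547
Total = 12.2152


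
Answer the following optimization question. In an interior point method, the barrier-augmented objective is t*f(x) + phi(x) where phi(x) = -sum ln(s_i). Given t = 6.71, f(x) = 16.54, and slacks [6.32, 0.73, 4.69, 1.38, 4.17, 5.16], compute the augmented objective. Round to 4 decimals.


Step 1: Compute log-barrier.
ln values: [1.8437, -0.3147, 1.5454, 0.3221, 1.4279, 1.6409]
phi = -(1.8437 - 0.3147 + 1.5454 + 0.3221 + 1.4279 + 1.6409) = -6.4654
Step 2: Compute augmented objective.
t*f(x) = 6.71*16.54 = 110.9834
Total = 110.9834 - 6.4654 = 104.518


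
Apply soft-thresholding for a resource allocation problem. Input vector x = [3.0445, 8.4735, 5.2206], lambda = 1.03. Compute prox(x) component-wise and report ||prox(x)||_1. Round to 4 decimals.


Soft-thresholding with lambda = 1.03:
prox(3.0445) = sign(3.0445)*max(|3.0445| - 1.03, 0) = 2.0145
prox(8.4735) = sign(8.4735)*max(|8.4735| - 1.03, 0) = 7.4435
prox(5.2206) = sign(5.2206)*max(|5.2206| - 1.03, 0) = 4.1906
prox(x) = [2.0145, 7.4435, 4.1906]
||prox(x)||_1 = 2.0145 + 7.4435 + 4.1906 = 13.6486


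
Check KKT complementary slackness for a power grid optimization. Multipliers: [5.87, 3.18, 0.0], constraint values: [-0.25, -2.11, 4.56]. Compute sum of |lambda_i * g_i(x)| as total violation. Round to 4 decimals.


KKT complementary slackness check:
lambda_1 * g_1 = 5.87 * -0.25 = -1.4675
lambda_2 * g_2 = 3.18 * -2.11 = -6.7098
lambda_3 * g_3 = 0.0 * 4.56 = 0.0
Total violation = 1.4675 + 6.7098 + 0.0 = 8.1773
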